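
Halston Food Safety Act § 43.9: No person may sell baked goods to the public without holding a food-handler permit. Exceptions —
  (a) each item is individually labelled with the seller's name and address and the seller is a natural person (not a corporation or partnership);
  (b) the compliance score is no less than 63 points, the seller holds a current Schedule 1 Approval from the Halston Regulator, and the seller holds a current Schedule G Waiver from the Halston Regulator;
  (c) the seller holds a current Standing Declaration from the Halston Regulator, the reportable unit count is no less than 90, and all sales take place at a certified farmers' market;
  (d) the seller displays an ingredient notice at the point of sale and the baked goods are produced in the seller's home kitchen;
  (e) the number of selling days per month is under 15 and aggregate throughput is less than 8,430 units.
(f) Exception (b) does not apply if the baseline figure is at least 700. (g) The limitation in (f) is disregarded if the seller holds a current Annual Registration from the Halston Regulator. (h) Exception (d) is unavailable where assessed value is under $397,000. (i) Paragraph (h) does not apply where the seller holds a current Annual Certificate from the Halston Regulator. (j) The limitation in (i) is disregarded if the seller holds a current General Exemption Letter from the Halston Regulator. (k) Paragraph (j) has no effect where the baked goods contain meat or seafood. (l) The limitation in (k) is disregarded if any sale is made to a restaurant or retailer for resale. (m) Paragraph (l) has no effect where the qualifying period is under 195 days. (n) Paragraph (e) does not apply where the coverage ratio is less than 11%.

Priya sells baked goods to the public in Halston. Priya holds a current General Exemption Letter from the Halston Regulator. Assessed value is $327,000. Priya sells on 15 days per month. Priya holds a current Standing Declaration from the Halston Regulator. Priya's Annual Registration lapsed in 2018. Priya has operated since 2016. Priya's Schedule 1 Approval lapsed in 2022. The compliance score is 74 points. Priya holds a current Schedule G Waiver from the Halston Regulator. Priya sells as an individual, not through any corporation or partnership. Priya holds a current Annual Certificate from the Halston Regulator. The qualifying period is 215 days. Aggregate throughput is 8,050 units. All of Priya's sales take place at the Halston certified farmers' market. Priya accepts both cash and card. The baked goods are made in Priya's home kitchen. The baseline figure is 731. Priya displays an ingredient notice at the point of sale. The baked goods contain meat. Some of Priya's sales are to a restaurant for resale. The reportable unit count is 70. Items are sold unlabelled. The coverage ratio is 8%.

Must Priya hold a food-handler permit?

Yes — Priya must hold a food-handler permit.

Exception (a) fails — items are sold unlabelled.
Exception (b) does not apply: the Schedule 1 Approval is not current.
Exception (c) fails — the reportable unit count is 70, short of 90.
Exception (d): an ingredient notice is displayed; the baked goods are home-kitchen produced — every condition holds. But applying paragraphs (h)–(m): (h) operates against (d): assessed value is $327,000, under the $397,000 limit. (i) would limit (h) — a current Annual Certificate is held — but (j) sets (i) aside: (j) operates against (i): a current General Exemption Letter is held. (k) would limit (j) — the baked goods contain meat — but (l) sets (k) aside: (l) operates against (k): some sales are to a restaurant for resale. (m), which would lift (l), is inapplicable — the qualifying period is 215 days, not under 195 days. So (d) is unavailable.
Exception (e) does not apply: the number of selling days per month is 15, not under 15.
No exception is made out. Priya falls within the general rule.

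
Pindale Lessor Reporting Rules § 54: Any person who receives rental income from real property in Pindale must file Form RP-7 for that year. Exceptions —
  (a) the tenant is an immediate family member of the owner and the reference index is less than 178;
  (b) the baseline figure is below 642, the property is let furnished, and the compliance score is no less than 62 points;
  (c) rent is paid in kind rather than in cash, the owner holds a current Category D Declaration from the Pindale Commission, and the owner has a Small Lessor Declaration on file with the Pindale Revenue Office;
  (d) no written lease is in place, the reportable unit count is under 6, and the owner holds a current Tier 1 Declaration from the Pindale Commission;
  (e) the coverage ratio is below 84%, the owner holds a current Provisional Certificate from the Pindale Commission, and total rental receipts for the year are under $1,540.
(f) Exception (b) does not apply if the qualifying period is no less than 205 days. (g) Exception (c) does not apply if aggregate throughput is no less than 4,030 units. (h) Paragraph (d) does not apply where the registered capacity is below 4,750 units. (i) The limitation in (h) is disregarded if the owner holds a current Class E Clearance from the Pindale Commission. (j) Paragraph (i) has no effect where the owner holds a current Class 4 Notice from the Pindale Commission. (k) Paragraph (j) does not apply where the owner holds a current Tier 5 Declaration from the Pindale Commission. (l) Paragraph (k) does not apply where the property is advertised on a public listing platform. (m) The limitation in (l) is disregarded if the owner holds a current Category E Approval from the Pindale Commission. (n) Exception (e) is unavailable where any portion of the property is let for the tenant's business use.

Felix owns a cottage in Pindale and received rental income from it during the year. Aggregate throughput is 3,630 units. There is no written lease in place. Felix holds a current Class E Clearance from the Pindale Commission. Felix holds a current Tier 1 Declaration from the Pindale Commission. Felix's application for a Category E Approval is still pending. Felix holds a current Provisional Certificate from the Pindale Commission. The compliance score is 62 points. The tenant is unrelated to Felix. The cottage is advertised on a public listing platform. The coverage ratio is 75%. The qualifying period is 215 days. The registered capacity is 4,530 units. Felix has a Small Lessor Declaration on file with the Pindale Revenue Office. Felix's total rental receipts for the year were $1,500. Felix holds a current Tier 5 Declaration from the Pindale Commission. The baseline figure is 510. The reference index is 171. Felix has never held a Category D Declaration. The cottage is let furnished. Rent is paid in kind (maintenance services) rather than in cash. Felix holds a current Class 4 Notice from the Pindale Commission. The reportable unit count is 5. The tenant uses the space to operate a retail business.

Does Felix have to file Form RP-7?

Yes — Felix must file Form RP-7.

Exception (a) fails — the tenant is unrelated to the owner.
All of (b)'s requirements are met (the baseline figure is 510, below the 642 limit; the property is let furnished; the compliance score is 62 points, meeting the 62 points threshold). Turning to paragraph (f): (f) is triggered — the qualifying period is 215 days, meeting the 205 days threshold. Exception (b) does not apply.
Exception (c) requires that the owner holds a current Category D Declaration from the Pindale Commission; but no current Category D Declaration is held, so (c) is unavailable.
Exception (d)'s conditions are all satisfied: there is no written lease; the reportable unit count is 5, under the 6 limit; a current Tier 1 Declaration is held. However, paragraphs (h)–(m) must be considered: (h) operates against (d): the registered capacity is 4,530 units, below the 4,750 units limit. (i) is triggered (a current Class E Clearance is held), but yields to (j): (j) is triggered — a current Class 4 Notice is held. (k) operates (a current Tier 5 Declaration is held), but is displaced by (l): (l) is triggered — the property is publicly advertised. (m) is inapplicable (no current Category E Approval is held), so (l) stands. (d) is therefore removed.
Exception (e): the coverage ratio is 75%, below the 84% limit; a current Provisional Certificate is held; total rental receipts for the year are $1,500, under the $1,540 limit — every condition holds. But: (n) applies — the space is let for business use. (e) is therefore removed.
No exception displaces § 54.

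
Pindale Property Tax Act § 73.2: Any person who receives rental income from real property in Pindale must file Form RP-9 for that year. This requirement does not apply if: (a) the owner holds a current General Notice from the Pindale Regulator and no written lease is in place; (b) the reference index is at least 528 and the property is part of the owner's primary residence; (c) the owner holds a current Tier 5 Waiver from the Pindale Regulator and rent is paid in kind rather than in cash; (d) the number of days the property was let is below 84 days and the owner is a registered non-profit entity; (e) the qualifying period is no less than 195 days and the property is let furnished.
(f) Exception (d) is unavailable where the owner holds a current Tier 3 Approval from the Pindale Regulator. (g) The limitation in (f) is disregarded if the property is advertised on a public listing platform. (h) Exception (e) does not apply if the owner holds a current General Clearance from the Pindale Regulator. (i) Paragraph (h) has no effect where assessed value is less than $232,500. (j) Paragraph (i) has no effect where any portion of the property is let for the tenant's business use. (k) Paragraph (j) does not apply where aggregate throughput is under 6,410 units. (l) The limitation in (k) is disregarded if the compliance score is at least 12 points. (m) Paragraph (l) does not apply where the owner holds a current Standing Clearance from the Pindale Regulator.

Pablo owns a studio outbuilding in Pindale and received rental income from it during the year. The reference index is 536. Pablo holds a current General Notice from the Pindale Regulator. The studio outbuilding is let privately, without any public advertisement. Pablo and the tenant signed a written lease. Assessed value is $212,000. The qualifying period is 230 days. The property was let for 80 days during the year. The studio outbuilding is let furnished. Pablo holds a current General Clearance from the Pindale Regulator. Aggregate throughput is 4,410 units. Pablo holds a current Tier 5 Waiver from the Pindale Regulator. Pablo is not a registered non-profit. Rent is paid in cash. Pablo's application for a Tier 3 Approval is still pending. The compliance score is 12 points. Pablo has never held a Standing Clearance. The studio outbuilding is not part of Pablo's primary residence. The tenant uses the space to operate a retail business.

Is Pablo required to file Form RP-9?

Yes — Pablo must file Form RP-9.

Exception (a) requires that no written lease is in place; but a written lease is in place, so (a) is unavailable.
Exception (b) requires that the property is part of the owner's primary residence; but the studio outbuilding is not part of the primary residence, so (b) is unavailable.
Exception (c) fails — rent is paid in cash.
Exception (d) requires that the owner is a registered non-profit entity; but Pablo is not a registered non-profit, so (d) is unavailable.
Exception (e) is satisfied on its face — the qualifying period is 230 days, meeting the 195 days threshold; the property is let furnished. Turning to paragraphs (h)–(m): (h) operates against (e): a current General Clearance is held. (i) would limit (h) — assessed value is $212,000, less than the $232,500 limit — but (j) sets (i) aside: (j) operates — the space is let for business use. (k) would limit (j) — aggregate throughput is 4,410 units, under the 6,410 units limit — but (l) sets (k) aside: (l) is triggered — the compliance score is 12 points, meeting the 12 points threshold. (m), which would lift (l), is not engaged — the Standing Clearance is not current. Exception (e) does not apply.
No exception is made out. Pablo falls within the general rule.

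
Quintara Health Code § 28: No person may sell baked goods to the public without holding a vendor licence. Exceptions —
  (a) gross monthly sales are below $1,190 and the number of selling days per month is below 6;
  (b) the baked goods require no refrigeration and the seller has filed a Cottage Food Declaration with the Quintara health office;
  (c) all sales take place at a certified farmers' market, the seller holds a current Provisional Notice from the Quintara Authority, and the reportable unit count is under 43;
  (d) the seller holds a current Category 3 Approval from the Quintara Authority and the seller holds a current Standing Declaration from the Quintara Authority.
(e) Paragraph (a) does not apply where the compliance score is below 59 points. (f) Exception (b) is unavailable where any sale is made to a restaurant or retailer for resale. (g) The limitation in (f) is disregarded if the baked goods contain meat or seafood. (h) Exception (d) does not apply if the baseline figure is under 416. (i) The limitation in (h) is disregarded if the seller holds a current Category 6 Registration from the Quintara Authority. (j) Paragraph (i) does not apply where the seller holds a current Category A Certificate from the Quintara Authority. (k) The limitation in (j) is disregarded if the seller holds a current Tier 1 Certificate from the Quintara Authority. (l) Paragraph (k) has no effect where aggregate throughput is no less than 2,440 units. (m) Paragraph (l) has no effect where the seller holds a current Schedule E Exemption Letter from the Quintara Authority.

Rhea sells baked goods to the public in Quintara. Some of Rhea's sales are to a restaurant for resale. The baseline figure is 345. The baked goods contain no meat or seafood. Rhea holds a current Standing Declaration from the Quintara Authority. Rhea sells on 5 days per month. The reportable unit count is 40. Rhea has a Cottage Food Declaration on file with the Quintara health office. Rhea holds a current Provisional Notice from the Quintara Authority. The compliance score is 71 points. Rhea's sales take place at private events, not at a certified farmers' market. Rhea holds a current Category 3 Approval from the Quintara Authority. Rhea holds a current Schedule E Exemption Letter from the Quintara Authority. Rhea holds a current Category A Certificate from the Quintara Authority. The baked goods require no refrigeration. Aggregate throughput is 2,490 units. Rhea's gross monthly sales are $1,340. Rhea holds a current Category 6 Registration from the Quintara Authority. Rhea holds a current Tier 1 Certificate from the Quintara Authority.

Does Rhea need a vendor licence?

No — exception (d) applies; Rhea is not required to hold a vendor licence.

Exception (a) requires that gross monthly sales are below $1,190; but gross monthly sales are $1,340, not below $1,190, so (a) is unavailable.
Exception (b): the baked goods are shelf-stable; a Cottage Food Declaration is on file — every condition holds. However, paragraphs (f)–(g) must be considered: (f) applies — some sales are to a restaurant for resale. (g) is not triggered (the baked goods contain no meat or seafood), so (f) stands. (b) is therefore removed.
Exception (c) requires that all sales take place at a certified farmers' market; but sales are at private events, not a certified farmers' market, so (c) is unavailable.
All of (d)'s requirements are met (a current Category 3 Approval is held; a current Standing Declaration is held). Applying paragraphs (h)–(m): (h) would limit (d) — the baseline figure is 345, under the 416 limit — but (i) sets (h) aside: (i) operates against (h): a current Category 6 Registration is held. (j) is engaged (a current Category A Certificate is held), but is displaced by (k): (k) applies — a current Tier 1 Certificate is held. (l) applies (aggregate throughput is 2,490 units, meeting the 2,440 units threshold), but is displaced by (m): (m) operates — a current Schedule E Exemption Letter is held. Exception (d) stands.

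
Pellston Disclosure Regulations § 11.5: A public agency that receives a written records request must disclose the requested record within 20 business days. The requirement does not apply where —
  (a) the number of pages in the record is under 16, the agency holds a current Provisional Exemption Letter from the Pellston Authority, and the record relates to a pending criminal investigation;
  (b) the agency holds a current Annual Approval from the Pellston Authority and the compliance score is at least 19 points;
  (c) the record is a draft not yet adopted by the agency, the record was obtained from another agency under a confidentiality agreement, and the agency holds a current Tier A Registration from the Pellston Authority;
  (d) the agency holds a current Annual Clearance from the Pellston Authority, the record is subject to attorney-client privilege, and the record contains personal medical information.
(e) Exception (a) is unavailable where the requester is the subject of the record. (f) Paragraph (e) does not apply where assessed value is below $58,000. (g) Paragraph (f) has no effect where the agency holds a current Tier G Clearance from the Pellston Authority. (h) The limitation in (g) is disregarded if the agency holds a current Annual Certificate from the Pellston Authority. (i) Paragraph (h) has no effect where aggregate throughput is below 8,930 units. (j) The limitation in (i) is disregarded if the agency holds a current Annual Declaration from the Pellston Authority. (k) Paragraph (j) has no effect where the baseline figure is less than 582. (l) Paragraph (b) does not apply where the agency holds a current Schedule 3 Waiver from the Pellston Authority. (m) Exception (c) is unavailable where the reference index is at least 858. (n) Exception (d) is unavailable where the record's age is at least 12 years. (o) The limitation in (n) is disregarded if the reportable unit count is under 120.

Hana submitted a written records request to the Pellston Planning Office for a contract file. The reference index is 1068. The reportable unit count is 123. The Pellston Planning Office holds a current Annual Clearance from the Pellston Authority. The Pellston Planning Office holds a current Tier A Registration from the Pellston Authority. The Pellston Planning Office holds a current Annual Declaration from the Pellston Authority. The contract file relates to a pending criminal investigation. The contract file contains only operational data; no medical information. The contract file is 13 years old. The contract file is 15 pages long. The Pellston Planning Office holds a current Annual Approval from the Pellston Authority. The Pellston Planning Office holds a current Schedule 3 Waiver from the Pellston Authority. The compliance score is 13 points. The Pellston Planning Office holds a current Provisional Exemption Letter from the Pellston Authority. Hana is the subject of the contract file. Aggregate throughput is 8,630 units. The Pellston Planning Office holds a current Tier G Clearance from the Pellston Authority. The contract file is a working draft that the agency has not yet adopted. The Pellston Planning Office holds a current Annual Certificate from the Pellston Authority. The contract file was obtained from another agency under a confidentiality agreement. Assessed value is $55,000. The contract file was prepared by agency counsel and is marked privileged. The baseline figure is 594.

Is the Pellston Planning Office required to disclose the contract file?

No — exception (a) applies; the Pellston Planning Office is not required to disclose the contract file.

Exception (a): the number of pages in the record is 15, under the 16 limit; a current Provisional Exemption Letter is held; the contract file relates to a pending investigation — every condition holds. Considering the limiting provisions: (e) is triggered (Hana is the subject of the contract file), but is set aside by (f): (f) applies — assessed value is $55,000, below the $58,000 limit. (g) would limit (f) — a current Tier G Clearance is held — but (h) sets (g) aside: (h) operates against (g): a current Annual Certificate is held. (i) applies (aggregate throughput is 8,630 units, below the 8,930 units limit), but is set aside by (j): (j) is triggered — a current Annual Declaration is held. (k) is not engaged (the baseline figure is 594, not less than 582), so (j) stands. (a) remains available.
Exception (b) requires that the compliance score is at least 19 points; but the compliance score is 13 points, short of 19 points, so (b) is unavailable.
Exception (c): the contract file is an unadopted draft; the contract file was obtained under a confidentiality agreement; a current Tier A Registration is held — every condition holds. However, paragraph (m) must be considered: (m) is engaged — the reference index is 1,068, meeting the 858 threshold. (c) is therefore removed.
Exception (d) does not apply: the contract file contains only operational data.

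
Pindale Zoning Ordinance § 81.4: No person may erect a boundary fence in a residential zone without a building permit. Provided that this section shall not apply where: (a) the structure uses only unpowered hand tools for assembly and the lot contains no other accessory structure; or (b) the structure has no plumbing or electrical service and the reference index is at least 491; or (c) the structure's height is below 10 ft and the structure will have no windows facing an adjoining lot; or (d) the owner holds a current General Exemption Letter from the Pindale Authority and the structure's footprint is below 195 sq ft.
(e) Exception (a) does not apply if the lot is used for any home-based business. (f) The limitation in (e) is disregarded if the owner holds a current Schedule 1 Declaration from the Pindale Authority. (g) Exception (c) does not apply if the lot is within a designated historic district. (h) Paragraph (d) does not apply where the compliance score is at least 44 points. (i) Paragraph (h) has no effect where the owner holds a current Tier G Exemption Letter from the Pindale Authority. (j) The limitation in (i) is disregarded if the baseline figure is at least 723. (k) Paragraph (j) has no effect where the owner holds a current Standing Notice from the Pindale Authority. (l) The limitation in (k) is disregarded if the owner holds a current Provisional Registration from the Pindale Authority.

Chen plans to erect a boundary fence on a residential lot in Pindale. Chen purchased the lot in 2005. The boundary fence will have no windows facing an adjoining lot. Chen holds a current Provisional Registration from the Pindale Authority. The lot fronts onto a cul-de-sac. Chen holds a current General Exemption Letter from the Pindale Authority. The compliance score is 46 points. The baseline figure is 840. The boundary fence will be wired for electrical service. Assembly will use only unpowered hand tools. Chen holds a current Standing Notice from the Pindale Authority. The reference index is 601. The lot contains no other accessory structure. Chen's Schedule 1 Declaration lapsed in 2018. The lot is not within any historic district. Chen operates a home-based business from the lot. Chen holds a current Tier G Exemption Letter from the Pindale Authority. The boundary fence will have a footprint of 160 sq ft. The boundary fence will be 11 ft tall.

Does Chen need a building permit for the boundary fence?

Exception (a): assembly uses only hand tools; the lot has no other accessory structure — every condition holds. Turning to paragraphs (e)–(f): (e) operates against (a): a home-based business operates on the lot. (f) does not operate here (no current Schedule 1 Declaration is held), so (e) stands. (a) is therefore removed.
Exception (b) fails — electrical service is planned.
Exception (c) fails — the structure's height is 11 ft, not below 10 ft.
Exception (d)'s conditions are all satisfied: a current General Exemption Letter is held; the structure's footprint is 160 sq ft, below the 195 sq ft limit. But: (h) operates — the compliance score is 46 points, meeting the 44 points threshold. (i) is engaged (a current Tier G Exemption Letter is held), but is overridden by (j): (j) operates against (i): the baseline figure is 840, meeting the 723 threshold. (k) would limit (j) — a current Standing Notice is held — but (l) sets (k) aside: (l) operates against (k): a current Provisional Registration is held. So (d) is unavailable.
No exception applies. The general rule governs.

Yes — Chen must obtain a building permit.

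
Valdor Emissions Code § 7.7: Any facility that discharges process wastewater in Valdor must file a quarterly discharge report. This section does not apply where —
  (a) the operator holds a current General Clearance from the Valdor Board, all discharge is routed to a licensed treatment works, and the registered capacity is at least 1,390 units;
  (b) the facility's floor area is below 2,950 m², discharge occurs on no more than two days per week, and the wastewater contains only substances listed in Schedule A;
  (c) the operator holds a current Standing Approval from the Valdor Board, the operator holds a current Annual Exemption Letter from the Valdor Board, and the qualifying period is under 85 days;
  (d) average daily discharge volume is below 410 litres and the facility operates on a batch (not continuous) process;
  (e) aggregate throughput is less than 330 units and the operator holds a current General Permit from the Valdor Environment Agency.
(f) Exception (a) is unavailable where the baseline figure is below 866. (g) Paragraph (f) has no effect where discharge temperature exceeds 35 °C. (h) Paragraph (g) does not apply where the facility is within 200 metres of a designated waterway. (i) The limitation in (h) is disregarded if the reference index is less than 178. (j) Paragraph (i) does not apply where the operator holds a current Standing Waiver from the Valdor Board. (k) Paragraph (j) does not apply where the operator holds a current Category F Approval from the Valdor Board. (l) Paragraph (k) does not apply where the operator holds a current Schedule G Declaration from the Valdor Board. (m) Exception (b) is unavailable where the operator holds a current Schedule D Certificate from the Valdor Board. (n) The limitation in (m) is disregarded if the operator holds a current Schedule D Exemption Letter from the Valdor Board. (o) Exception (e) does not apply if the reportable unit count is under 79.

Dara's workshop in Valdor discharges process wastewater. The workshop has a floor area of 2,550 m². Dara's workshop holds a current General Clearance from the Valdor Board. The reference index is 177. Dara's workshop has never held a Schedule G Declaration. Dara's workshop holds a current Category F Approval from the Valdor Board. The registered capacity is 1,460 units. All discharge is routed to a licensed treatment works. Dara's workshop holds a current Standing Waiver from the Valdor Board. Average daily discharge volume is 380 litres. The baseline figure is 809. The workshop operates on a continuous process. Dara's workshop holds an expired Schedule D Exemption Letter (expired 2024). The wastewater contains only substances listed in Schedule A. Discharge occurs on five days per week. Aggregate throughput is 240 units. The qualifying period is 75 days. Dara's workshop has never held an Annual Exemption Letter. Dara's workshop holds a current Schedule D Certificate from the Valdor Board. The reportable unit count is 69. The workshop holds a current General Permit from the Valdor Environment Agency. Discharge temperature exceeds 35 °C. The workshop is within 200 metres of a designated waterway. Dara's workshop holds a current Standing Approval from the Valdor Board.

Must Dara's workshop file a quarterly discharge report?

Exception (a) is satisfied on its face — a current General Clearance is held; discharge is routed to a licensed treatment works; the registered capacity is 1,460 units, meeting the 1,390 units threshold. As to paragraphs (f)–(l): (f) is engaged (the baseline figure is 809, below the 866 limit), but is displaced by (g): (g) operates against (f): discharge temperature exceeds 35 °C. (h) would limit (g) — the workshop is within 200 m of a designated waterway — but (i) sets (h) aside: (i) operates against (h): the reference index is 177, less than the 178 limit. (j) would limit (i) — a current Standing Waiver is held — but (k) sets (j) aside: (k) is engaged — a current Category F Approval is held. (l), which would lift (k), does not operate here — no current Schedule G Declaration is held. (a) remains available.
Exception (b) fails — discharge occurs on five days per week.
Exception (c) requires that the operator holds a current Annual Exemption Letter from the Valdor Board; but there is no Annual Exemption Letter in force, so (c) is unavailable.
Exception (d) requires that the facility operates on a batch (not continuous) process; but the facility operates on a continuous process, so (d) is unavailable.
Exception (e): aggregate throughput is 240 units, less than the 330 units limit; a current General Permit is held — every condition holds. Turning to paragraph (o): (o) is engaged — the reportable unit count is 69, under the 79 limit. (e) is therefore removed.

No — exception (a) applies; Dara's workshop is not required to file a quarterly discharge report.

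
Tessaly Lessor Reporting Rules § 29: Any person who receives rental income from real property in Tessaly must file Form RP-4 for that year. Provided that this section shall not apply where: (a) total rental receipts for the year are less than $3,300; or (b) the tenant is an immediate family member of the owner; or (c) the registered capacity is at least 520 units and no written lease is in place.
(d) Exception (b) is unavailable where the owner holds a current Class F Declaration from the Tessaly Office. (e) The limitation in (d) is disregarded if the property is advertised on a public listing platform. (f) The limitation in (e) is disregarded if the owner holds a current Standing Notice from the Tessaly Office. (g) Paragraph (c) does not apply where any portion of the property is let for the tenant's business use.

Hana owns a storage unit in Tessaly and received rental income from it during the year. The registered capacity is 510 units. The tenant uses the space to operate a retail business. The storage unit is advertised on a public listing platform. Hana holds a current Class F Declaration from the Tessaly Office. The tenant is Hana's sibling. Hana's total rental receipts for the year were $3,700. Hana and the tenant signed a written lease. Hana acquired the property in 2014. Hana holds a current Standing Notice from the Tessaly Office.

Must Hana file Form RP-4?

Yes — Hana must file Form RP-4.

Exception (a) requires that total rental receipts for the year are less than $3,300; but total rental receipts for the year are $3,700, not less than $3,300, so (a) is unavailable.
Exception (b): the tenant is an immediate family member — every condition holds. But: (d) is triggered — a current Class F Declaration is held. (e) applies (the property is publicly advertised), but is set aside by (f): (f) operates against (e): a current Standing Notice is held. (b) is therefore removed.
Exception (c) fails — the registered capacity is 510 units, short of 520 units.
No exception is made out. Hana falls within the general rule.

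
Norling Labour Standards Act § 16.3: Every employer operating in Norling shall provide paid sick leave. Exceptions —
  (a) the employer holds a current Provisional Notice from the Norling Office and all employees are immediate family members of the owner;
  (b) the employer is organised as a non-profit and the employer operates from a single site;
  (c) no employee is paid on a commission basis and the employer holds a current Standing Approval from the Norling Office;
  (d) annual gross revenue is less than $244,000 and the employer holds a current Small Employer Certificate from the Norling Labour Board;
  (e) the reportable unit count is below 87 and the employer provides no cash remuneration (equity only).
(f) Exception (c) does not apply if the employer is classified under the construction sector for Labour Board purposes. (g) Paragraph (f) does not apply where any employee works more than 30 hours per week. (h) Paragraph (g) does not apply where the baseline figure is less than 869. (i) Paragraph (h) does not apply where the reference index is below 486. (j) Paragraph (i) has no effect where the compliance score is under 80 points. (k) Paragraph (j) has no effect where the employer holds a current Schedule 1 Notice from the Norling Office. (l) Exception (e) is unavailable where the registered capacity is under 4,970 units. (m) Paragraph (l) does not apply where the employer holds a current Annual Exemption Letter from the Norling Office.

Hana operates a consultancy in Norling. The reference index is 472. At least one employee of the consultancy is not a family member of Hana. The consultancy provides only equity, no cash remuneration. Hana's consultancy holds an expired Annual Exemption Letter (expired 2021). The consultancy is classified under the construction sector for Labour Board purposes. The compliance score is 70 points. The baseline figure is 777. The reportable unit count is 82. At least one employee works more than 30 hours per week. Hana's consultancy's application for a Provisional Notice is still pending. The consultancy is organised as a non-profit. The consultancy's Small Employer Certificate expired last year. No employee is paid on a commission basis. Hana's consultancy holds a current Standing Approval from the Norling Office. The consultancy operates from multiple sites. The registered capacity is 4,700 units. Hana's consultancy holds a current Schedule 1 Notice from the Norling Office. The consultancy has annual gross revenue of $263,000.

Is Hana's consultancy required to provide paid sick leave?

No — exception (c) applies; Hana's consultancy is not required to provide paid sick leave.

Exception (a) requires that the employer holds a current Provisional Notice from the Norling Office; but no current Provisional Notice is held, so (a) is unavailable.
Exception (b) does not apply: the employer operates from multiple sites.
All of (c)'s requirements are met (no employee is paid on commission; a current Standing Approval is held). As to paragraphs (f)–(k): (f) is triggered (the consultancy is classified under the construction sector), but yields to (g): (g) operates against (f): at least one employee exceeds 30 hours/week. (h) operates (the baseline figure is 777, less than the 869 limit), but is overridden by (i): (i) operates — the reference index is 472, below the 486 limit. (j) operates (the compliance score is 70 points, under the 80 points limit), but yields to (k): (k) operates — a current Schedule 1 Notice is held. So (c) applies.
Exception (d) does not apply: annual gross revenue is $263,000, not less than $244,000.
All of (e)'s requirements are met (the reportable unit count is 82, below the 87 limit; remuneration is equity-only). However, paragraphs (l)–(m) must be considered: (l) operates — the registered capacity is 4,700 units, under the 4,970 units limit. (m) is not triggered (no current Annual Exemption Letter is held), so (l) stands. (e) is therefore removed.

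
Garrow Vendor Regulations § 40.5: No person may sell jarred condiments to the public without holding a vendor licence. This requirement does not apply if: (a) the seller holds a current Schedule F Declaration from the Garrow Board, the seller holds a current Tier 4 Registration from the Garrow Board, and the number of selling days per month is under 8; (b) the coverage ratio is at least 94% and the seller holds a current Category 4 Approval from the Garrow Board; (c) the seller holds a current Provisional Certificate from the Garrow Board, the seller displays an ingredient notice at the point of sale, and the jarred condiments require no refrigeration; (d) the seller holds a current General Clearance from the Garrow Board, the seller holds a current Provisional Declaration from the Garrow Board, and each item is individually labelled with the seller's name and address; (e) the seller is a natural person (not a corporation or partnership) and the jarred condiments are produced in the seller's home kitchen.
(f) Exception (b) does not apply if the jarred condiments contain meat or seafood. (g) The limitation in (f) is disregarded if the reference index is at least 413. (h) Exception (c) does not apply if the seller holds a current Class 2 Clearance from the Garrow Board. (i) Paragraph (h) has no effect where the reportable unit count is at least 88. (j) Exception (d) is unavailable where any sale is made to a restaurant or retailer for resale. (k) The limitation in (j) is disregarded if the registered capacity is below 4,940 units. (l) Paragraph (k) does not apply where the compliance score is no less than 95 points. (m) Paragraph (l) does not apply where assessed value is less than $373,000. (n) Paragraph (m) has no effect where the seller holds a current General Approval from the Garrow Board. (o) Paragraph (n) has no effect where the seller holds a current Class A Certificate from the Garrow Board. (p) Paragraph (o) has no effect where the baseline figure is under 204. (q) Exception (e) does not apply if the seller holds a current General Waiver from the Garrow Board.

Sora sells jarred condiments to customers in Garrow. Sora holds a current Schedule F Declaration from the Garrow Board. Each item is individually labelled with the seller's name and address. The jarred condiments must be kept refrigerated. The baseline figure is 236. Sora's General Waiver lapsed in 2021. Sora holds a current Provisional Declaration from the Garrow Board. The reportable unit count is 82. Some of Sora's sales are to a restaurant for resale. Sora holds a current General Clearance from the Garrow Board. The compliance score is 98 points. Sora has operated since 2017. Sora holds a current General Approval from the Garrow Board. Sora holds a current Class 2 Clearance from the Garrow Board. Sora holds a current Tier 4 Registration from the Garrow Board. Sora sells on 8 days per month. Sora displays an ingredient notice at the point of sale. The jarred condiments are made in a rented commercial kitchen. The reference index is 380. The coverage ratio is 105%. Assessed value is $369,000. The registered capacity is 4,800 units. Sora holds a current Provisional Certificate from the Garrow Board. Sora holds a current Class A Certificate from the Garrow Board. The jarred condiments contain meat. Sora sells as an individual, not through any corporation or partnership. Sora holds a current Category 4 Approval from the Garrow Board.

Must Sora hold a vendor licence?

Exception (a) fails — the number of selling days per month is 8, not under 8.
All of (b)'s requirements are met (the coverage ratio is 105%, meeting the 94% threshold; a current Category 4 Approval is held). But applying paragraphs (f)–(g): (f) is engaged — the jarred condiments contain meat. (g) is inapplicable (the reference index is 380, short of 413), so (f) stands. So (b) is unavailable.
Exception (c) fails — the jarred condiments require refrigeration.
Exception (d) is satisfied on its face — a current General Clearance is held; a current Provisional Declaration is held; items are individually labelled. Under paragraphs (j)–(p): (j) applies (some sales are to a restaurant for resale), but is overridden by (k): (k) is triggered — the registered capacity is 4,800 units, below the 4,940 units limit. (l) would limit (k) — the compliance score is 98 points, meeting the 95 points threshold — but (m) sets (l) aside: (m) applies — assessed value is $369,000, less than the $373,000 limit. (n) applies (a current General Approval is held), but is set aside by (o): (o) operates against (n): a current Class A Certificate is held. (p), which would lift (o), is not triggered — the baseline figure is 236, not under 204. So (d) applies.
Exception (e) fails — the jarred condiments are made in a commercial kitchen, not a home kitchen.

No — exception (d) applies; Sora is not required to hold a vendor licence.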